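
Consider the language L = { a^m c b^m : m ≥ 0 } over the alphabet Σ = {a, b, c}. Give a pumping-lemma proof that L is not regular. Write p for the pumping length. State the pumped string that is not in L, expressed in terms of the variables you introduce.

a^{p+k} c b^p

Assume L is regular. Let p be the pumping length given by the pumping lemma.
Take w = a^p c b^p ∈ L with |w| = 2p+1 ≥ p.
By the pumping lemma, w = xyz with |xy| ≤ p and |y| > 0.
Because |xy| ≤ p and w begins with p copies of a, we have y = a^k with 1 ≤ k ≤ p.
Pump with i = 2: xy^2z = a^{p+k} c b^p, which would require p+k = p. But k ≥ 1, so xy^2z ∉ L.
This is a contradiction; hence L is not regular.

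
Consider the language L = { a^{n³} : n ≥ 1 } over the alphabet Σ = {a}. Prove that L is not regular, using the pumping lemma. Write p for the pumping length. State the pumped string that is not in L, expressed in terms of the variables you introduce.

Toward a contradiction, assume L is regular with pumping length p.
Take w = a^{p³} ∈ L with |w| = p³ ≥ p.
The pumping lemma gives a decomposition w = xyz where |xy| ≤ p and |y| ≥ 1.
Then y = a^k for some k with 1 ≤ k ≤ p.
Pump with i = 2: xy^2z = a^{p³+k}. Since 1 ≤ k ≤ p, p³ < p³+k ≤ p³+p < p³+3p²+3p+1 = (p+1)³, so p³+k is not a perfect cube. So xy^2z ∉ L.
This is a contradiction; hence L is not regular.

a^{p³+k}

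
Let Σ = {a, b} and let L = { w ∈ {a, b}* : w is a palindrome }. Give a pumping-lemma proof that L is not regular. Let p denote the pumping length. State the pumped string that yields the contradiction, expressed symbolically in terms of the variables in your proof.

Suppose for contradiction that L is regular, and let p be the pumping length.
Take w = a^p b a^p, a palindrome of length 2p+1 ≥ p.
By the pumping lemma, w = xyz with |xy| ≤ p and |y| > 0.
The first p characters of w are a's, so xy (and hence y) consists only of a's. Write y = a^k, 1 ≤ k ≤ p.
Pump with i = 2: xy^2z = a^{p+k} b a^p. Its reverse is a^p b a^{p+k}, which differs from xy^2z since k ≥ 1. So xy^2z is not a palindrome and xy^2z ∉ L.
This is a contradiction; hence L is not regular.

a^{p+k} b a^p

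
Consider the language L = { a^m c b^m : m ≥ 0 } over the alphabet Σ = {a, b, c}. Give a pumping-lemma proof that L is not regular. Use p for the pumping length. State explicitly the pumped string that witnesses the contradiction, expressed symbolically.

Suppose for contradiction that L is regular, and let p be the pumping length.
Take w = a^p c b^p ∈ L with |w| = 2p+1 ≥ p.
By the pumping lemma, w = xyz with |xy| ≤ p and y is nonempty.
Because |xy| ≤ p and w begins with p copies of a, we have y = a^k with 1 ≤ k ≤ p.
Pump with i = 2: xy^2z = a^{p+k} c b^p, which would require p+k = p. But k ≥ 1, so xy^2z ∉ L.
Contradiction. Therefore L is not regular.

a^{p+k} c b^p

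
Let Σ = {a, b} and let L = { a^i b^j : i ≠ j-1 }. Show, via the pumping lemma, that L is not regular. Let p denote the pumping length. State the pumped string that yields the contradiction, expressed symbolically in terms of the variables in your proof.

Toward a contradiction, assume L is regular with pumping length p.
Choose w = a^p b^{p+p!+1}. Since p ≠ (p+p!+1)-1 = p+p!, w ∈ L; and |w| ≥ p.
By the pumping lemma, w = xyz with |xy| ≤ p and y is nonempty.
The first p characters of w are a's, so xy (and hence y) consists only of a's. Write y = a^k, 1 ≤ k ≤ p.
Since 1 ≤ k ≤ p, k divides p!; set t = 1 + p!/k. Then xy^t z has p + (p!/k)·k = p + p! copies of a. Now the a-count is p+p! and (b-count)-1 = (p+p!+1)-1 = p+p!, so i ≠ j-1 fails. So xy^t z = a^{p+p!} b^{p+p!+1} ∉ L.
This is a contradiction; hence L is not regular.

a^{p+p!} b^{p+p!+1}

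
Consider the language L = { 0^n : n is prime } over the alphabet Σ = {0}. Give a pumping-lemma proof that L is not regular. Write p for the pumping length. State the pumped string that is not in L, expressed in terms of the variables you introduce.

Assume L is regular. Let p be the pumping length given by the pumping lemma.
Let q be a prime with q ≥ p+2 (infinitely many primes exist), and take w = 0^q ∈ L with |w| = q ≥ p.
By the pumping lemma, w = xyz with |xy| ≤ p and |y| ≥ 1.
Then y = 0^k for some k with 1 ≤ k ≤ p.
Since 1 ≤ k ≤ p, |xz| = q-k. Pump with i = q+1: |xy^{q+1}z| = (q-k)+(q+1)k = q+qk = q(1+k), which is composite (both factors ≥ 2). So xy^{q+1}z = 0^{q(1+k)} ∉ L.
This contradicts the pumping lemma, so L is not regular.

0^{q(1+k)}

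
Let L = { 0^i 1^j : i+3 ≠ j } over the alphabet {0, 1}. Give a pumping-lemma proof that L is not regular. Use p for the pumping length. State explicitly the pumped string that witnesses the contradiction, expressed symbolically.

0^{p+p!} 1^{p+p!+3}

Assume L is regular. Let p be the pumping length given by the pumping lemma.
Choose w = 0^p 1^{p+p!+3}. Since p ≠ (p+p!+3)-3 = p+p!, w ∈ L; and |w| ≥ p.
By the pumping lemma, w = xyz with |xy| ≤ p and y is nonempty.
Since the first p symbols of w are all 0's and |xy| ≤ p, y lies entirely in the leading 0-block: y = 0^k for some k with 1 ≤ k ≤ p.
Since 1 ≤ k ≤ p, k divides p!; set t = 1 + p!/k. Then xy^t z has p + (p!/k)·k = p + p! copies of 0. Now the 0-count is p+p! and (1-count)-3 = (p+p!+3)-3 = p+p!, so i+3 ≠ j fails. So xy^t z = 0^{p+p!} 1^{p+p!+3} ∉ L.
This contradicts the pumping lemma, so L is not regular.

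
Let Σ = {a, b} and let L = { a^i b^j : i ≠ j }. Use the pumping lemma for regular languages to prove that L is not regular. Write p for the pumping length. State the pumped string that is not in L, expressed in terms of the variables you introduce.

a^{p+p!} b^{p+p!}

Toward a contradiction, assume L is regular with pumping length p.
Choose w = a^p b^{p+p!}. Since p ≠ p+p!, w ∈ L; and |w| ≥ p.
Write w = xyz as guaranteed by the lemma, with |xy| ≤ p and y is nonempty.
The first p characters of w are a's, so xy (and hence y) consists only of a's. Write y = a^k, 1 ≤ k ≤ p.
Since 1 ≤ k ≤ p, k divides p!; set t = 1 + p!/k. Then xy^t z has p + (p!/k)·k = p + p! copies of a. Now the a-count equals the b-count, so i ≠ j fails. So xy^t z = a^{p+p!} b^{p+p!} ∉ L.
This contradicts the pumping lemma, so L is not regular.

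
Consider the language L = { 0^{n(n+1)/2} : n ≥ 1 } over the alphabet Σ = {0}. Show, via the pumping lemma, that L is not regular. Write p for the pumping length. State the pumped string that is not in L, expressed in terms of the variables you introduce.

0^{p(p+1)/2+k}

Assume L is regular. Let p be the pumping length given by the pumping lemma.
Take w = 0^{p(p+1)/2} ∈ L with |w| = p(p+1)/2 ≥ p.
Write w = xyz as guaranteed by the lemma, with |xy| ≤ p and |y| ≥ 1.
Then y = 0^k for some k with 1 ≤ k ≤ p.
Pump with i = 2: xy^2z = 0^{p(p+1)/2+k}. Since 1 ≤ k ≤ p, p(p+1)/2 < p(p+1)/2+k ≤ p(p+1)/2+p < (p+1)(p+2)/2, so p(p+1)/2+k is strictly between consecutive triangular numbers. So xy^2z ∉ L.
This is a contradiction; hence L is not regular.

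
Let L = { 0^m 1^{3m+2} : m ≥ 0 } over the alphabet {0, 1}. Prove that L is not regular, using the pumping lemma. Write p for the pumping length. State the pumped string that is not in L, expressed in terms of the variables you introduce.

0^{p+k} 1^{3p+2}

Assume L is regular; let p be its pumping constant.
Take w = 0^p 1^{3p+2}. Then w ∈ L and |w| = 4p+2 ≥ p.
Write w = xyz as guaranteed by the lemma, with |xy| ≤ p and y is nonempty.
Since the first p symbols of w are all 0's and |xy| ≤ p, y lies entirely in the leading 0-block: y = 0^k for some k with 1 ≤ k ≤ p.
Pump with i = 2: xy^2z = 0^{p+k} 1^{3p+2}. For this to lie in L we would need 3p+2 = 3(p+k)+2, which forces k = 0. But k ≥ 1, so xy^2z ∉ L.
This contradicts the pumping lemma, so L is not regular.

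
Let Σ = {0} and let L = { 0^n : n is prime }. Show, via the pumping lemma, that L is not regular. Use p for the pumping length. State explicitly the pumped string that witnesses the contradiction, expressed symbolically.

Assume L is regular. Let p be the pumping length given by the pumping lemma.
Let q be a prime with q ≥ p+2 (infinitely many primes exist), and take w = 0^q ∈ L with |w| = q ≥ p.
The pumping lemma gives a decomposition w = xyz where |xy| ≤ p and |y| > 0.
Then y = 0^k for some k with 1 ≤ k ≤ p.
Since 1 ≤ k ≤ p, |xz| = q-k. Pump with i = q+1: |xy^{q+1}z| = (q-k)+(q+1)k = q+qk = q(1+k), which is composite (both factors ≥ 2). So xy^{q+1}z = 0^{q(1+k)} ∉ L.
This is a contradiction; hence L is not regular.

0^{q(1+k)}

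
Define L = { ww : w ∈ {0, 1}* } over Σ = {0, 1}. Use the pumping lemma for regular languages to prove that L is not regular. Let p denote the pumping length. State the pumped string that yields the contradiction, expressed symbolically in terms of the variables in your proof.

0^{p+k} 1^p 0^p 1^p

Assume L is regular. Let p be the pumping length given by the pumping lemma.
Take w = 0^p 1^p 0^p 1^p = uu where u = 0^p1^p; then w ∈ L and |w| = 4p ≥ p.
Write w = xyz as guaranteed by the lemma, with |xy| ≤ p and |y| ≥ 1.
Since the first p symbols of w are all 0's and |xy| ≤ p, y lies entirely in the leading 0-block: y = 0^k for some k with 1 ≤ k ≤ p.
Pump with i = 2: xy^2z = 0^{p+k} 1^p 0^p 1^p, of length 4p+k. Suppose this equals vv. The string starts with 0 and ends with 1, so v does too; thus the boundary between the two copies of v is a 1→0 transition. There is exactly one such transition, at position 2p+k, so |v| = 2p+k and |vv| = 4p+2k ≠ 4p+k since k ≥ 1. So xy^2z ∉ L.
This contradicts the pumping lemma, so L is not regular.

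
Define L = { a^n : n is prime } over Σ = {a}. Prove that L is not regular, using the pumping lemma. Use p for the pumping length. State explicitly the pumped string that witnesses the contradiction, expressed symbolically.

Toward a contradiction, assume L is regular with pumping length p.
Let q be a prime with q ≥ p+2 (infinitely many primes exist), and take w = a^q ∈ L with |w| = q ≥ p.
By the pumping lemma, w = xyz with |xy| ≤ p and |y| ≥ 1.
Then y = a^k for some k with 1 ≤ k ≤ p.
Since 1 ≤ k ≤ p, |xz| = q-k. Pump with i = q+1: |xy^{q+1}z| = (q-k)+(q+1)k = q+qk = q(1+k), which is composite (both factors ≥ 2). So xy^{q+1}z = a^{q(1+k)} ∉ L.
This is a contradiction; hence L is not regular.

a^{q(1+k)}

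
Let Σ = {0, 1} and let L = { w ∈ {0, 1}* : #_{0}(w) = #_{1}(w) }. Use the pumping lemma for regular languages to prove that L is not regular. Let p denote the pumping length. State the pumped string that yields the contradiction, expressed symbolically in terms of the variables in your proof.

0^{p+k} 1^p

Assume L is regular. Let p be the pumping length given by the pumping lemma.
Choose w = 0^p 1^p ∈ L with |w| = 2p ≥ p.
The pumping lemma gives a decomposition w = xyz where |xy| ≤ p and |y| ≥ 1.
Since the first p symbols of w are all 0's and |xy| ≤ p, y lies entirely in the leading 0-block: y = 0^k for some k with 1 ≤ k ≤ p.
Pump with i = 2: xy^2z = 0^{p+k} 1^p has p+k occurrences of 0 but only p of 1. Since k ≥ 1 the counts differ, so xy^2z ∉ L.
This is a contradiction; hence L is not regular.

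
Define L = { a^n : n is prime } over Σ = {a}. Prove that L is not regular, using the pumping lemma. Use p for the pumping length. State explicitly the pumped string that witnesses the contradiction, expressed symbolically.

Assume L is regular. Let p be the pumping length given by the pumping lemma.
Let q be a prime with q ≥ p+2 (infinitely many primes exist), and take w = a^q ∈ L with |w| = q ≥ p.
The pumping lemma gives a decomposition w = xyz where |xy| ≤ p and |y| ≥ 1.
Then y = a^k for some k with 1 ≤ k ≤ p.
Since 1 ≤ k ≤ p, |xz| = q-k. Pump with i = q+1: |xy^{q+1}z| = (q-k)+(q+1)k = q+qk = q(1+k), which is composite (both factors ≥ 2). So xy^{q+1}z = a^{q(1+k)} ∉ L.
This contradicts the pumping lemma, so L is not regular.

a^{q(1+k)}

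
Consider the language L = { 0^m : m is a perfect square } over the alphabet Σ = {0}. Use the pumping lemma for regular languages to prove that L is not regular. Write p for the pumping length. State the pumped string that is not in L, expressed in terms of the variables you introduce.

Assume L is regular; let p be its pumping constant.
Take w = 0^{p²} ∈ L with |w| = p² ≥ p.
The pumping lemma gives a decomposition w = xyz where |xy| ≤ p and |y| ≥ 1.
Then y = 0^k for some k with 1 ≤ k ≤ p.
Pump with i = 2: xy^2z = 0^{p²+k}. Since 1 ≤ k ≤ p, p² < p²+k ≤ p²+p < (p+1)², so p²+k lies strictly between consecutive squares and is not a perfect square. So xy^2z ∉ L.
This is a contradiction; hence L is not regular.

0^{p²+k}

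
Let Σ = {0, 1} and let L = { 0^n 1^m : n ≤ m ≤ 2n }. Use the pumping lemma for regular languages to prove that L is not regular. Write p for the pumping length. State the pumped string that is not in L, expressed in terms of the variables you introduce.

Assume L is regular; let p be its pumping constant.
Take w = 0^p 1^p ∈ L (since p ≤ p ≤ 2p), with |w| = 2p ≥ p.
Write w = xyz as guaranteed by the lemma, with |xy| ≤ p and |y| ≥ 1.
Since the first p symbols of w are all 0's and |xy| ≤ p, y lies entirely in the leading 0-block: y = 0^k for some k with 1 ≤ k ≤ p.
Pump with i = 2: xy^2z = 0^{p+k} 1^p. Now n = p+k > p = m, so the condition n ≤ m fails. Thus xy^2z ∉ L.
Contradiction. Therefore L is not regular.

0^{p+k} 1^p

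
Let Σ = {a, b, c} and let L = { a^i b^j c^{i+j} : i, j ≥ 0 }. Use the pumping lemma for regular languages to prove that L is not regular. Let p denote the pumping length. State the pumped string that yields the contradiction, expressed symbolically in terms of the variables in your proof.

a^{p+k} b^p c^{2p}

Assume L is regular; let p be its pumping constant.
Take w = a^p b^p c^{2p} ∈ L (with i=j=p, i+j=2p), |w| = 4p ≥ p.
The pumping lemma gives a decomposition w = xyz where |xy| ≤ p and |y| ≥ 1.
The first p characters of w are a's, so xy (and hence y) consists only of a's. Write y = a^k, 1 ≤ k ≤ p.
Consider xy^2z = a^{p+k} b^p c^{2p}. Now the a- and b-counts sum to 2p+k, but the c-count is 2p ≠ 2p+k. So xy^2z ∉ L.
This contradicts the pumping lemma, so L is not regular.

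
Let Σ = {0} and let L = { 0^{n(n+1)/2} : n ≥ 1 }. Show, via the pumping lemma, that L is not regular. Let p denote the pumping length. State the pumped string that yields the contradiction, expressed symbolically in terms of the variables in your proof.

Toward a contradiction, assume L is regular with pumping length p.
Take w = 0^{p(p+1)/2} ∈ L with |w| = p(p+1)/2 ≥ p.
By the pumping lemma, w = xyz with |xy| ≤ p and |y| > 0.
Then y = 0^k for some k with 1 ≤ k ≤ p.
Pump with i = 2: xy^2z = 0^{p(p+1)/2+k}. Since 1 ≤ k ≤ p, p(p+1)/2 < p(p+1)/2+k ≤ p(p+1)/2+p < (p+1)(p+2)/2, so p(p+1)/2+k is strictly between consecutive triangular numbers. So xy^2z ∉ L.
This is a contradiction; hence L is not regular.

0^{p(p+1)/2+k}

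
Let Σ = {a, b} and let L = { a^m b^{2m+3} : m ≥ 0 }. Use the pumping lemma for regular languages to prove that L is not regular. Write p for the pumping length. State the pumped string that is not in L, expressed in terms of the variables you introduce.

a^{p+k} b^{2p+3}

Assume L is regular. Let p be the pumping length given by the pumping lemma.
Let w = a^p b^{2p+3} ∈ L; note |w| = 3p+3 ≥ p.
By the pumping lemma, w = xyz with |xy| ≤ p and |y| ≥ 1.
Because |xy| ≤ p and w begins with p copies of a, we have y = a^k with 1 ≤ k ≤ p.
Pump with i = 2: xy^2z = a^{p+k} b^{2p+3}. For this to lie in L we would need 2p+3 = 2(p+k)+3, which forces k = 0. But k ≥ 1, so xy^2z ∉ L.
Contradiction. Therefore L is not regular.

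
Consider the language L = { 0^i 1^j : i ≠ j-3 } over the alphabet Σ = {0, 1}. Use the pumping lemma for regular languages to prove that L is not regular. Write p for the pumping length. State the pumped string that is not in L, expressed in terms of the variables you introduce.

0^{p+p!} 1^{p+p!+3}

Toward a contradiction, assume L is regular with pumping length p.
Choose w = 0^p 1^{p+p!+3}. Since p ≠ (p+p!+3)-3 = p+p!, w ∈ L; and |w| ≥ p.
By the pumping lemma, w = xyz with |xy| ≤ p and |y| ≥ 1.
The first p characters of w are 0's, so xy (and hence y) consists only of 0's. Write y = 0^k, 1 ≤ k ≤ p.
Since 1 ≤ k ≤ p, k divides p!; set t = 1 + p!/k. Then xy^t z has p + (p!/k)·k = p + p! copies of 0. Now the 0-count is p+p! and (1-count)-3 = (p+p!+3)-3 = p+p!, so i ≠ j-3 fails. So xy^t z = 0^{p+p!} 1^{p+p!+3} ∉ L.
Contradiction. Therefore L is not regular.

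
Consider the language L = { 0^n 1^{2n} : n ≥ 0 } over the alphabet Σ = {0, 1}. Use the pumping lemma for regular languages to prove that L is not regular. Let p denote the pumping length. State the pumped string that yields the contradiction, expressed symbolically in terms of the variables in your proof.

0^{p+k} 1^{2p}

Toward a contradiction, assume L is regular with pumping length p.
Choose w = 0^p 1^{2p}, which is in L with |w| = 3p ≥ p.
The pumping lemma gives a decomposition w = xyz where |xy| ≤ p and |y| ≥ 1.
The first p characters of w are 0's, so xy (and hence y) consists only of 0's. Write y = 0^k, 1 ≤ k ≤ p.
Pump with i = 2: xy^2z = 0^{p+k} 1^{2p}. For this to lie in L we would need 2p = 2(p+k), which forces k = 0. But k ≥ 1, so xy^2z ∉ L.
This is a contradiction; hence L is not regular.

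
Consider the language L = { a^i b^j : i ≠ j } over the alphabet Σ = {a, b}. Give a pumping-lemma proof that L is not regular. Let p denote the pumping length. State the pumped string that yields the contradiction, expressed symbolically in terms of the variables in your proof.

a^{p+p!} b^{p+p!}

Assume L is regular; let p be its pumping constant.
Choose w = a^p b^{p+p!}. Since p ≠ p+p!, w ∈ L; and |w| ≥ p.
Write w = xyz as guaranteed by the lemma, with |xy| ≤ p and |y| ≥ 1.
Because |xy| ≤ p and w begins with p copies of a, we have y = a^k with 1 ≤ k ≤ p.
Since 1 ≤ k ≤ p, k divides p!; set t = 1 + p!/k. Then xy^t z has p + (p!/k)·k = p + p! copies of a. Now the a-count equals the b-count, so i ≠ j fails. So xy^t z = a^{p+p!} b^{p+p!} ∉ L.
This contradicts the pumping lemma, so L is not regular.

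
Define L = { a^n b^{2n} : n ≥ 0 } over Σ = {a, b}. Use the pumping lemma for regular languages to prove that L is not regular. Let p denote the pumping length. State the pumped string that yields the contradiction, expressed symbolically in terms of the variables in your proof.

Assume L is regular. Let p be the pumping length given by the pumping lemma.
Choose w = a^p b^{2p}, which is in L with |w| = 3p ≥ p.
The pumping lemma gives a decomposition w = xyz where |xy| ≤ p and |y| > 0.
Because |xy| ≤ p and w begins with p copies of a, we have y = a^k with 1 ≤ k ≤ p.
Pump with i = 2: xy^2z = a^{p+k} b^{2p}. For this to lie in L we would need 2p = 2(p+k), which forces k = 0. But k ≥ 1, so xy^2z ∉ L.
Contradiction. Therefore L is not regular.

a^{p+k} b^{2p}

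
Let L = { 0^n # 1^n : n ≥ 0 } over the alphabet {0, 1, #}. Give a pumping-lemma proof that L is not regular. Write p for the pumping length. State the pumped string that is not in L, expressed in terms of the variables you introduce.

0^{p+k} # 1^p

Suppose for contradiction that L is regular, and let p be the pumping length.
Take w = 0^p # 1^p ∈ L with |w| = 2p+1 ≥ p.
The pumping lemma gives a decomposition w = xyz where |xy| ≤ p and |y| > 0.
The first p characters of w are 0's, so xy (and hence y) consists only of 0's. Write y = 0^k, 1 ≤ k ≤ p.
Pump with i = 2: xy^2z = 0^{p+k} # 1^p, which would require p+k = p. But k ≥ 1, so xy^2z ∉ L.
Contradiction. Therefore L is not regular.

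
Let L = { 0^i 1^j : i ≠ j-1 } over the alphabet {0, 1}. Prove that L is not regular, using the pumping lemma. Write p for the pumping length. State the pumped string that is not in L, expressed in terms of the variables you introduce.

Assume L is regular. Let p be the pumping length given by the pumping lemma.
Choose w = 0^p 1^{p+p!+1}. Since p ≠ (p+p!+1)-1 = p+p!, w ∈ L; and |w| ≥ p.
The pumping lemma gives a decomposition w = xyz where |xy| ≤ p and |y| > 0.
Because |xy| ≤ p and w begins with p copies of 0, we have y = 0^k with 1 ≤ k ≤ p.
Since 1 ≤ k ≤ p, k divides p!; set t = 1 + p!/k. Then xy^t z has p + (p!/k)·k = p + p! copies of 0. Now the 0-count is p+p! and (1-count)-1 = (p+p!+1)-1 = p+p!, so i ≠ j-1 fails. So xy^t z = 0^{p+p!} 1^{p+p!+1} ∉ L.
This is a contradiction; hence L is not regular.

0^{p+p!} 1^{p+p!+1}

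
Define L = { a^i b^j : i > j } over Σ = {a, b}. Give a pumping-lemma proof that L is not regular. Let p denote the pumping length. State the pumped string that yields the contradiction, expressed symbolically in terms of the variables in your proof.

Toward a contradiction, assume L is regular with pumping length p.
Choose w = a^{p+1} b^p ∈ L, with |w| = 2p+1 ≥ p.
Write w = xyz as guaranteed by the lemma, with |xy| ≤ p and |y| > 0.
Because |xy| ≤ p and w begins with p copies of a, we have y = a^k with 1 ≤ k ≤ p.
Consider xy^0z = xz = a^{p+1-k} b^p. Since k ≥ 1, the a-count p+1-k is at most p, so i > j fails; thus xz ∉ L.
Contradiction. Therefore L is not regular.

a^{p+1-k} b^p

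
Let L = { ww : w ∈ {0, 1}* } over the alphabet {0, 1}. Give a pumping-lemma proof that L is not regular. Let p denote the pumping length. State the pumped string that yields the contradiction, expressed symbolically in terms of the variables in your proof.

0^{p+k} 1^p 0^p 1^p

Assume L is regular. Let p be the pumping length given by the pumping lemma.
Take w = 0^p 1^p 0^p 1^p = uu where u = 0^p1^p; then w ∈ L and |w| = 4p ≥ p.
The pumping lemma gives a decomposition w = xyz where |xy| ≤ p and y is nonempty.
The first p characters of w are 0's, so xy (and hence y) consists only of 0's. Write y = 0^k, 1 ≤ k ≤ p.
Pump with i = 2: xy^2z = 0^{p+k} 1^p 0^p 1^p, of length 4p+k. Suppose this equals vv. The string starts with 0 and ends with 1, so v does too; thus the boundary between the two copies of v is a 1→0 transition. There is exactly one such transition, at position 2p+k, so |v| = 2p+k and |vv| = 4p+2k ≠ 4p+k since k ≥ 1. So xy^2z ∉ L.
This contradicts the pumping lemma, so L is not regular.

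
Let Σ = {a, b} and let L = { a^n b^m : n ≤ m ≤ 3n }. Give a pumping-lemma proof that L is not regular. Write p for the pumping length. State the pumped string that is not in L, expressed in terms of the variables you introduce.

a^{p+k} b^p

Assume L is regular; let p be its pumping constant.
Take w = a^p b^p ∈ L (since p ≤ p ≤ 3p), with |w| = 2p ≥ p.
Write w = xyz as guaranteed by the lemma, with |xy| ≤ p and |y| ≥ 1.
The first p characters of w are a's, so xy (and hence y) consists only of a's. Write y = a^k, 1 ≤ k ≤ p.
Pump with i = 2: xy^2z = a^{p+k} b^p. Now n = p+k > p = m, so the condition n ≤ m fails. Thus xy^2z ∉ L.
This contradicts the pumping lemma, so L is not regular.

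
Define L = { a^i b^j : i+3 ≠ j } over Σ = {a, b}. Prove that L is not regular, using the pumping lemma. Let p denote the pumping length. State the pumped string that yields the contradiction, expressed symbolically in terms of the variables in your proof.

a^{p+p!} b^{p+p!+3}

Assume L is regular; let p be its pumping constant.
Choose w = a^p b^{p+p!+3}. Since p ≠ (p+p!+3)-3 = p+p!, w ∈ L; and |w| ≥ p.
By the pumping lemma, w = xyz with |xy| ≤ p and y is nonempty.
The first p characters of w are a's, so xy (and hence y) consists only of a's. Write y = a^k, 1 ≤ k ≤ p.
Since 1 ≤ k ≤ p, k divides p!; set t = 1 + p!/k. Then xy^t z has p + (p!/k)·k = p + p! copies of a. Now the a-count is p+p! and (b-count)-3 = (p+p!+3)-3 = p+p!, so i+3 ≠ j fails. So xy^t z = a^{p+p!} b^{p+p!+3} ∉ L.
This contradicts the pumping lemma, so L is not regular.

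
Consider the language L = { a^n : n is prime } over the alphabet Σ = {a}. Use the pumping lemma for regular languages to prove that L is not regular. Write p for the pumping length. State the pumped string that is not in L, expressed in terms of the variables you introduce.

a^{q(1+k)}

Assume L is regular; let p be its pumping constant.
Let q be a prime with q ≥ p+2 (infinitely many primes exist), and take w = a^q ∈ L with |w| = q ≥ p.
The pumping lemma gives a decomposition w = xyz where |xy| ≤ p and |y| ≥ 1.
Then y = a^k for some k with 1 ≤ k ≤ p.
Since 1 ≤ k ≤ p, |xz| = q-k. Pump with i = q+1: |xy^{q+1}z| = (q-k)+(q+1)k = q+qk = q(1+k), which is composite (both factors ≥ 2). So xy^{q+1}z = a^{q(1+k)} ∉ L.
Contradiction. Therefore L is not regular.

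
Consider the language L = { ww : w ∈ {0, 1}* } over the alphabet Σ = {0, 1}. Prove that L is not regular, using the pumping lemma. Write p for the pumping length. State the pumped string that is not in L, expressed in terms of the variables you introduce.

0^{p+k} 1^p 0^p 1^p

Toward a contradiction, assume L is regular with pumping length p.
Take w = 0^p 1^p 0^p 1^p = uu where u = 0^p1^p; then w ∈ L and |w| = 4p ≥ p.
Write w = xyz as guaranteed by the lemma, with |xy| ≤ p and y is nonempty.
The first p characters of w are 0's, so xy (and hence y) consists only of 0's. Write y = 0^k, 1 ≤ k ≤ p.
Pump with i = 2: xy^2z = 0^{p+k} 1^p 0^p 1^p, of length 4p+k. Suppose this equals vv. The string starts with 0 and ends with 1, so v does too; thus the boundary between the two copies of v is a 1→0 transition. There is exactly one such transition, at position 2p+k, so |v| = 2p+k and |vv| = 4p+2k ≠ 4p+k since k ≥ 1. So xy^2z ∉ L.
This is a contradiction; hence L is not regular.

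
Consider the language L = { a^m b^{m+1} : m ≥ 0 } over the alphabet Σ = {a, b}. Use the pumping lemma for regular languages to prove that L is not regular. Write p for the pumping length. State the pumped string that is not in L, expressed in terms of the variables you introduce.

a^{p+k} b^{p+1}

Assume L is regular; let p be its pumping constant.
Let w = a^p b^{p+1} ∈ L; note |w| = 2p+1 ≥ p.
The pumping lemma gives a decomposition w = xyz where |xy| ≤ p and y is nonempty.
The first p characters of w are a's, so xy (and hence y) consists only of a's. Write y = a^k, 1 ≤ k ≤ p.
Pump with i = 2: xy^2z = a^{p+k} b^{p+1}. For this to lie in L we would need p+1 = (p+k)+1, which forces k = 0. But k ≥ 1, so xy^2z ∉ L.
Contradiction. Therefore L is not regular.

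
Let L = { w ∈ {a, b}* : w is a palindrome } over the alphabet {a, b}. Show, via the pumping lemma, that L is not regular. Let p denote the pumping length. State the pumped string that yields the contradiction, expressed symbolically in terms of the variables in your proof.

Toward a contradiction, assume L is regular with pumping length p.
Take w = a^p b a^p, a palindrome of length 2p+1 ≥ p.
The pumping lemma gives a decomposition w = xyz where |xy| ≤ p and |y| ≥ 1.
Since the first p symbols of w are all a's and |xy| ≤ p, y lies entirely in the leading a-block: y = a^k for some k with 1 ≤ k ≤ p.
Pump with i = 2: xy^2z = a^{p+k} b a^p. Its reverse is a^p b a^{p+k}, which differs from xy^2z since k ≥ 1. So xy^2z is not a palindrome and xy^2z ∉ L.
This is a contradiction; hence L is not regular.

a^{p+k} b a^p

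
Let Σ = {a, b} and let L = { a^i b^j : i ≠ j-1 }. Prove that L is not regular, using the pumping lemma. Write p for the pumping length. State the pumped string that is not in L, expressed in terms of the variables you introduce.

Assume L is regular; let p be its pumping constant.
Choose w = a^p b^{p+p!+1}. Since p ≠ (p+p!+1)-1 = p+p!, w ∈ L; and |w| ≥ p.
Write w = xyz as guaranteed by the lemma, with |xy| ≤ p and |y| ≥ 1.
Since the first p symbols of w are all a's and |xy| ≤ p, y lies entirely in the leading a-block: y = a^k for some k with 1 ≤ k ≤ p.
Since 1 ≤ k ≤ p, k divides p!; set t = 1 + p!/k. Then xy^t z has p + (p!/k)·k = p + p! copies of a. Now the a-count is p+p! and (b-count)-1 = (p+p!+1)-1 = p+p!, so i ≠ j-1 fails. So xy^t z = a^{p+p!} b^{p+p!+1} ∉ L.
This is a contradiction; hence L is not regular.

a^{p+p!} b^{p+p!+1}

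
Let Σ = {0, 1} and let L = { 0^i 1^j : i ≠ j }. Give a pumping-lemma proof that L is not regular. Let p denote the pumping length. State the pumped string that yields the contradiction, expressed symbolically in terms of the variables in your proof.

0^{p+p!} 1^{p+p!}

Assume L is regular; let p be its pumping constant.
Choose w = 0^p 1^{p+p!}. Since p ≠ p+p!, w ∈ L; and |w| ≥ p.
The pumping lemma gives a decomposition w = xyz where |xy| ≤ p and |y| ≥ 1.
The first p characters of w are 0's, so xy (and hence y) consists only of 0's. Write y = 0^k, 1 ≤ k ≤ p.
Since 1 ≤ k ≤ p, k divides p!; set t = 1 + p!/k. Then xy^t z has p + (p!/k)·k = p + p! copies of 0. Now the 0-count equals the 1-count, so i ≠ j fails. So xy^t z = 0^{p+p!} 1^{p+p!} ∉ L.
This contradicts the pumping lemma, so L is not regular.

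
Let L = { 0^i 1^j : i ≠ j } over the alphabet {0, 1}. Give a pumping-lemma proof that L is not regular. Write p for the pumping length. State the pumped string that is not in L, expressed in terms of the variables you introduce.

Suppose for contradiction that L is regular, and let p be the pumping length.
Choose w = 0^p 1^{p+p!}. Since p ≠ p+p!, w ∈ L; and |w| ≥ p.
The pumping lemma gives a decomposition w = xyz where |xy| ≤ p and |y| > 0.
Because |xy| ≤ p and w begins with p copies of 0, we have y = 0^k with 1 ≤ k ≤ p.
Since 1 ≤ k ≤ p, k divides p!; set t = 1 + p!/k. Then xy^t z has p + (p!/k)·k = p + p! copies of 0. Now the 0-count equals the 1-count, so i ≠ j fails. So xy^t z = 0^{p+p!} 1^{p+p!} ∉ L.
This is a contradiction; hence L is not regular.

0^{p+p!} 1^{p+p!}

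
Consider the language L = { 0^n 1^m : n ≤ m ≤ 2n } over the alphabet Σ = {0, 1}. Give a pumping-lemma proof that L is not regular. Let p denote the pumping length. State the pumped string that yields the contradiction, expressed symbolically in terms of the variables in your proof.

Assume L is regular; let p be its pumping constant.
Take w = 0^p 1^p ∈ L (since p ≤ p ≤ 2p), with |w| = 2p ≥ p.
The pumping lemma gives a decomposition w = xyz where |xy| ≤ p and |y| ≥ 1.
The first p characters of w are 0's, so xy (and hence y) consists only of 0's. Write y = 0^k, 1 ≤ k ≤ p.
Pump with i = 2: xy^2z = 0^{p+k} 1^p. Now n = p+k > p = m, so the condition n ≤ m fails. Thus xy^2z ∉ L.
This contradicts the pumping lemma, so L is not regular.

0^{p+k} 1^p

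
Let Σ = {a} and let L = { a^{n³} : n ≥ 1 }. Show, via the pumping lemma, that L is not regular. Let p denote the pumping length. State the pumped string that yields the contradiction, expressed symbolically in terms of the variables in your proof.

Assume L is regular. Let p be the pumping length given by the pumping lemma.
Take w = a^{p³} ∈ L with |w| = p³ ≥ p.
Write w = xyz as guaranteed by the lemma, with |xy| ≤ p and |y| ≥ 1.
Then y = a^k for some k with 1 ≤ k ≤ p.
Pump with i = 2: xy^2z = a^{p³+k}. Since 1 ≤ k ≤ p, p³ < p³+k ≤ p³+p < p³+3p²+3p+1 = (p+1)³, so p³+k is not a perfect cube. So xy^2z ∉ L.
This is a contradiction; hence L is not regular.

a^{p³+k}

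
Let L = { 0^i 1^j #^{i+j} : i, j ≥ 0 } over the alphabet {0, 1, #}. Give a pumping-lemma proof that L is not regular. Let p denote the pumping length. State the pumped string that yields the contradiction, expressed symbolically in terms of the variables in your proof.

0^{p+k} 1^p #^{2p}

Assume L is regular; let p be its pumping constant.
Take w = 0^p 1^p #^{2p} ∈ L (with i=j=p, i+j=2p), |w| = 4p ≥ p.
By the pumping lemma, w = xyz with |xy| ≤ p and |y| > 0.
The first p characters of w are 0's, so xy (and hence y) consists only of 0's. Write y = 0^k, 1 ≤ k ≤ p.
Consider xy^2z = 0^{p+k} 1^p #^{2p}. Now the 0- and 1-counts sum to 2p+k, but the #-count is 2p ≠ 2p+k. So xy^2z ∉ L.
This contradicts the pumping lemma, so L is not regular.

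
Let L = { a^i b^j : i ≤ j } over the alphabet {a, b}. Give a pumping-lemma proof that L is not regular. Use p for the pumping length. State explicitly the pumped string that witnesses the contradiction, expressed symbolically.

a^{p+k} b^p

Toward a contradiction, assume L is regular with pumping length p.
Choose w = a^p b^p ∈ L, with |w| = 2p ≥ p.
The pumping lemma gives a decomposition w = xyz where |xy| ≤ p and |y| ≥ 1.
Because |xy| ≤ p and w begins with p copies of a, we have y = a^k with 1 ≤ k ≤ p.
Consider xy^2z = a^{p+k} b^p. Since k ≥ 1, the a-count p+k exceeds the b-count p, so i ≤ j fails; thus xy^2z ∉ L.
This is a contradiction; hence L is not regular.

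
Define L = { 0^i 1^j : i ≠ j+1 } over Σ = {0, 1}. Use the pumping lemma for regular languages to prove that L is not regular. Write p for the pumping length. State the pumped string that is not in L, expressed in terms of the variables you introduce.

0^{p+p!} 1^{p+p!-1}

Assume L is regular; let p be its pumping constant.
Choose w = 0^p 1^{p+p!-1}. Since p ≠ (p+p!-1)+1 = p+p!, w ∈ L; and |w| ≥ p.
Write w = xyz as guaranteed by the lemma, with |xy| ≤ p and |y| ≥ 1.
The first p characters of w are 0's, so xy (and hence y) consists only of 0's. Write y = 0^k, 1 ≤ k ≤ p.
Since 1 ≤ k ≤ p, k divides p!; set t = 1 + p!/k. Then xy^t z has p + (p!/k)·k = p + p! copies of 0. Now the 0-count is p+p! and (1-count)+1 = (p+p!-1)+1 = p+p!, so i ≠ j+1 fails. So xy^t z = 0^{p+p!} 1^{p+p!-1} ∉ L.
Contradiction. Therefore L is not regular.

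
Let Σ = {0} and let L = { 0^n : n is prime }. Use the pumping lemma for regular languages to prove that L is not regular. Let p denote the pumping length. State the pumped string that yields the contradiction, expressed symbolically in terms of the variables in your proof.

Assume L is regular; let p be its pumping constant.
Let q be a prime with q ≥ p+2 (infinitely many primes exist), and take w = 0^q ∈ L with |w| = q ≥ p.
The pumping lemma gives a decomposition w = xyz where |xy| ≤ p and |y| ≥ 1.
Then y = 0^k for some k with 1 ≤ k ≤ p.
Since 1 ≤ k ≤ p, |xz| = q-k. Pump with i = q+1: |xy^{q+1}z| = (q-k)+(q+1)k = q+qk = q(1+k), which is composite (both factors ≥ 2). So xy^{q+1}z = 0^{q(1+k)} ∉ L.
Contradiction. Therefore L is not regular.

0^{q(1+k)}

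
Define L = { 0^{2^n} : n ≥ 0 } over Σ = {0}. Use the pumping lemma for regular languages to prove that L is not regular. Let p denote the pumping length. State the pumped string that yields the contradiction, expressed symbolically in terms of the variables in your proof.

Assume L is regular; let p be its pumping constant.
Take w = 0^{2^p} ∈ L with |w| = 2^p ≥ p.
Write w = xyz as guaranteed by the lemma, with |xy| ≤ p and y is nonempty.
Then y = 0^k for some k with 1 ≤ k ≤ p.
Pump with i = 2: xy^2z = 0^{2^p+k}. Since 1 ≤ k ≤ p < 2^p, we have 2^p < 2^p+k < 2^{p+1}, so 2^p+k is not a power of 2. So xy^2z ∉ L.
This is a contradiction; hence L is not regular.

0^{2^p+k}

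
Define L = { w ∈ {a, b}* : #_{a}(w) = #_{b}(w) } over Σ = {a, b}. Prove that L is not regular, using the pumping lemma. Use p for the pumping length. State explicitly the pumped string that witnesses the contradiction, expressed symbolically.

Assume L is regular. Let p be the pumping length given by the pumping lemma.
Choose w = a^p b^p ∈ L with |w| = 2p ≥ p.
By the pumping lemma, w = xyz with |xy| ≤ p and |y| > 0.
The first p characters of w are a's, so xy (and hence y) consists only of a's. Write y = a^k, 1 ≤ k ≤ p.
Pump with i = 2: xy^2z = a^{p+k} b^p has p+k occurrences of a but only p of b. Since k ≥ 1 the counts differ, so xy^2z ∉ L.
This contradicts the pumping lemma, so L is not regular.

a^{p+k} b^p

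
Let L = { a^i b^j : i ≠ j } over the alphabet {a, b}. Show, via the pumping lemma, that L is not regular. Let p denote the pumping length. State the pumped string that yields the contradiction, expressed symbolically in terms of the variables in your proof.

a^{p+p!} b^{p+p!}

Assume L is regular. Let p be the pumping length given by the pumping lemma.
Choose w = a^p b^{p+p!}. Since p ≠ p+p!, w ∈ L; and |w| ≥ p.
Write w = xyz as guaranteed by the lemma, with |xy| ≤ p and y is nonempty.
Since the first p symbols of w are all a's and |xy| ≤ p, y lies entirely in the leading a-block: y = a^k for some k with 1 ≤ k ≤ p.
Since 1 ≤ k ≤ p, k divides p!; set t = 1 + p!/k. Then xy^t z has p + (p!/k)·k = p + p! copies of a. Now the a-count equals the b-count, so i ≠ j fails. So xy^t z = a^{p+p!} b^{p+p!} ∉ L.
This contradicts the pumping lemma, so L is not regular.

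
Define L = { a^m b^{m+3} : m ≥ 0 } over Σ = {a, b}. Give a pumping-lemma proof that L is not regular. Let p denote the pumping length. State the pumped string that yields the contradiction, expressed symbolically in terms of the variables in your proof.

a^{p+k} b^{p+3}

Suppose for contradiction that L is regular, and let p be the pumping length.
Let w = a^p b^{p+3} ∈ L; note |w| = 2p+3 ≥ p.
Write w = xyz as guaranteed by the lemma, with |xy| ≤ p and y is nonempty.
Because |xy| ≤ p and w begins with p copies of a, we have y = a^k with 1 ≤ k ≤ p.
Pump with i = 2: xy^2z = a^{p+k} b^{p+3}. For this to lie in L we would need p+3 = (p+k)+3, which forces k = 0. But k ≥ 1, so xy^2z ∉ L.
Contradiction. Therefore L is not regular.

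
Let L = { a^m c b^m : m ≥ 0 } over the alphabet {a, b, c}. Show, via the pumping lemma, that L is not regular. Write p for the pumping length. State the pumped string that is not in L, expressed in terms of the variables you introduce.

a^{p+k} c b^p

Toward a contradiction, assume L is regular with pumping length p.
Take w = a^p c b^p ∈ L with |w| = 2p+1 ≥ p.
Write w = xyz as guaranteed by the lemma, with |xy| ≤ p and y is nonempty.
The first p characters of w are a's, so xy (and hence y) consists only of a's. Write y = a^k, 1 ≤ k ≤ p.
Pump with i = 2: xy^2z = a^{p+k} c b^p, which would require p+k = p. But k ≥ 1, so xy^2z ∉ L.
This is a contradiction; hence L is not regular.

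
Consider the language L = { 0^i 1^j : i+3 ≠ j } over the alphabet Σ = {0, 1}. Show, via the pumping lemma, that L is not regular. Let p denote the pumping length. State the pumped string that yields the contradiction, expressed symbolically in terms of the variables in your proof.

0^{p+p!} 1^{p+p!+3}

Toward a contradiction, assume L is regular with pumping length p.
Choose w = 0^p 1^{p+p!+3}. Since p ≠ (p+p!+3)-3 = p+p!, w ∈ L; and |w| ≥ p.
By the pumping lemma, w = xyz with |xy| ≤ p and |y| ≥ 1.
Because |xy| ≤ p and w begins with p copies of 0, we have y = 0^k with 1 ≤ k ≤ p.
Since 1 ≤ k ≤ p, k divides p!; set t = 1 + p!/k. Then xy^t z has p + (p!/k)·k = p + p! copies of 0. Now the 0-count is p+p! and (1-count)-3 = (p+p!+3)-3 = p+p!, so i+3 ≠ j fails. So xy^t z = 0^{p+p!} 1^{p+p!+3} ∉ L.
Contradiction. Therefore L is not regular.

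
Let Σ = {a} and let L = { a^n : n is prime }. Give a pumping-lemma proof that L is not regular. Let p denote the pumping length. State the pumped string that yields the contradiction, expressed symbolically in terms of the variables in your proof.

a^{q(1+k)}

Suppose for contradiction that L is regular, and let p be the pumping length.
Let q be a prime with q ≥ p+2 (infinitely many primes exist), and take w = a^q ∈ L with |w| = q ≥ p.
Write w = xyz as guaranteed by the lemma, with |xy| ≤ p and |y| ≥ 1.
Then y = a^k for some k with 1 ≤ k ≤ p.
Since 1 ≤ k ≤ p, |xz| = q-k. Pump with i = q+1: |xy^{q+1}z| = (q-k)+(q+1)k = q+qk = q(1+k), which is composite (both factors ≥ 2). So xy^{q+1}z = a^{q(1+k)} ∉ L.
Contradiction. Therefore L is not regular.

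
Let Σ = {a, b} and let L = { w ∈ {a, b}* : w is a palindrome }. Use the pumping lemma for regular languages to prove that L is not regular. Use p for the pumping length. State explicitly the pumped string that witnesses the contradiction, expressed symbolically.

Assume L is regular. Let p be the pumping length given by the pumping lemma.
Take w = a^p b a^p, a palindrome of length 2p+1 ≥ p.
Write w = xyz as guaranteed by the lemma, with |xy| ≤ p and |y| ≥ 1.
Because |xy| ≤ p and w begins with p copies of a, we have y = a^k with 1 ≤ k ≤ p.
Pump with i = 2: xy^2z = a^{p+k} b a^p. Its reverse is a^p b a^{p+k}, which differs from xy^2z since k ≥ 1. So xy^2z is not a palindrome and xy^2z ∉ L.
This contradicts the pumping lemma, so L is not regular.

a^{p+k} b a^p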